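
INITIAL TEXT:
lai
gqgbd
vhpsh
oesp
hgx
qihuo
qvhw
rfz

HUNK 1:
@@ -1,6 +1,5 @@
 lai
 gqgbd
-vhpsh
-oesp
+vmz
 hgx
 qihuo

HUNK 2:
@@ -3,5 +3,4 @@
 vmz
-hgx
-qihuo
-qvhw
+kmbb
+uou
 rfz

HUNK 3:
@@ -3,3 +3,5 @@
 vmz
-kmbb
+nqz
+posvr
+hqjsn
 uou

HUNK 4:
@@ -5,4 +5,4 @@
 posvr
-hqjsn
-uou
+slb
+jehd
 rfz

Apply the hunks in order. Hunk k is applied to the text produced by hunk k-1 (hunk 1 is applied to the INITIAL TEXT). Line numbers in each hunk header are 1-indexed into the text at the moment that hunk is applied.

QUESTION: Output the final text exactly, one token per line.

Hunk 1: at line 1 remove [vhpsh,oesp] add [vmz] -> 7 lines: lai gqgbd vmz hgx qihuo qvhw rfz
Hunk 2: at line 3 remove [hgx,qihuo,qvhw] add [kmbb,uou] -> 6 lines: lai gqgbd vmz kmbb uou rfz
Hunk 3: at line 3 remove [kmbb] add [nqz,posvr,hqjsn] -> 8 lines: lai gqgbd vmz nqz posvr hqjsn uou rfz
Hunk 4: at line 5 remove [hqjsn,uou] add [slb,jehd] -> 8 lines: lai gqgbd vmz nqz posvr slb jehd rfz

Answer: lai
gqgbd
vmz
nqz
posvr
slb
jehd
rfz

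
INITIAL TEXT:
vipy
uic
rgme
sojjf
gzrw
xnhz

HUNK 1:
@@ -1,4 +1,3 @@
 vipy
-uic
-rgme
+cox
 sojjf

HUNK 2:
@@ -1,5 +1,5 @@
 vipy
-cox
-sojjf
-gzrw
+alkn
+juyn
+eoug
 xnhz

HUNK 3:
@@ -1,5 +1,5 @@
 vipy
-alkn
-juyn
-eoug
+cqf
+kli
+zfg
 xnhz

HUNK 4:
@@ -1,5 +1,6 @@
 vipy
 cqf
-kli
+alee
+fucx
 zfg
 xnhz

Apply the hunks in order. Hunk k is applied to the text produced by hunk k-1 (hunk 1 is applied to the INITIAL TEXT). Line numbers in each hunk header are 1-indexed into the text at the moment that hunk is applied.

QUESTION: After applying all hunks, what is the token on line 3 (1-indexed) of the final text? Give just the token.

Hunk 1: at line 1 remove [uic,rgme] add [cox] -> 5 lines: vipy cox sojjf gzrw xnhz
Hunk 2: at line 1 remove [cox,sojjf,gzrw] add [alkn,juyn,eoug] -> 5 lines: vipy alkn juyn eoug xnhz
Hunk 3: at line 1 remove [alkn,juyn,eoug] add [cqf,kli,zfg] -> 5 lines: vipy cqf kli zfg xnhz
Hunk 4: at line 1 remove [kli] add [alee,fucx] -> 6 lines: vipy cqf alee fucx zfg xnhz
Final line 3: alee

Answer: alee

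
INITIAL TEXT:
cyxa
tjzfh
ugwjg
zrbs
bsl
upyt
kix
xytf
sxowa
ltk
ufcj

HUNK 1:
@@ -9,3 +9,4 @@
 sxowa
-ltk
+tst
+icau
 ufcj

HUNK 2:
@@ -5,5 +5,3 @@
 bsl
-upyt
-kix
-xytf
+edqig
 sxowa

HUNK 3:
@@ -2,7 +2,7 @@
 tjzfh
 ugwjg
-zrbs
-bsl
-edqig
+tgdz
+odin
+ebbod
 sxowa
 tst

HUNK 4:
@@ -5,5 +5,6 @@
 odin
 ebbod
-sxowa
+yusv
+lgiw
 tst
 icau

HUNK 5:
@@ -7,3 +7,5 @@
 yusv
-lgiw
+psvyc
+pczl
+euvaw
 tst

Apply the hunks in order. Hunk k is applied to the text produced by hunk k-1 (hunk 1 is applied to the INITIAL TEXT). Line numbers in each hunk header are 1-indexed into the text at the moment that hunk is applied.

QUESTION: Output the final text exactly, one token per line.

Hunk 1: at line 9 remove [ltk] add [tst,icau] -> 12 lines: cyxa tjzfh ugwjg zrbs bsl upyt kix xytf sxowa tst icau ufcj
Hunk 2: at line 5 remove [upyt,kix,xytf] add [edqig] -> 10 lines: cyxa tjzfh ugwjg zrbs bsl edqig sxowa tst icau ufcj
Hunk 3: at line 2 remove [zrbs,bsl,edqig] add [tgdz,odin,ebbod] -> 10 lines: cyxa tjzfh ugwjg tgdz odin ebbod sxowa tst icau ufcj
Hunk 4: at line 5 remove [sxowa] add [yusv,lgiw] -> 11 lines: cyxa tjzfh ugwjg tgdz odin ebbod yusv lgiw tst icau ufcj
Hunk 5: at line 7 remove [lgiw] add [psvyc,pczl,euvaw] -> 13 lines: cyxa tjzfh ugwjg tgdz odin ebbod yusv psvyc pczl euvaw tst icau ufcj

Answer: cyxa
tjzfh
ugwjg
tgdz
odin
ebbod
yusv
psvyc
pczl
euvaw
tst
icau
ufcj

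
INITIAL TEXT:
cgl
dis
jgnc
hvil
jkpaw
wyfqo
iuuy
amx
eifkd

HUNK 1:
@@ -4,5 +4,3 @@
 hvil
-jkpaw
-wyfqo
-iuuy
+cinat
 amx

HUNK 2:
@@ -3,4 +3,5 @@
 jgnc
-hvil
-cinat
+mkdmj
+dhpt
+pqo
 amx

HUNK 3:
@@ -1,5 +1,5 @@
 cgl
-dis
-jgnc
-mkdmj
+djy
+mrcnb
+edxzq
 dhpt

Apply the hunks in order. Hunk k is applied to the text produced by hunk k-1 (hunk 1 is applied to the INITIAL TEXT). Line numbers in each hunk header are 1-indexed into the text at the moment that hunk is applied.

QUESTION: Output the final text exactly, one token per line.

Answer: cgl
djy
mrcnb
edxzq
dhpt
pqo
amx
eifkd

Derivation:
Hunk 1: at line 4 remove [jkpaw,wyfqo,iuuy] add [cinat] -> 7 lines: cgl dis jgnc hvil cinat amx eifkd
Hunk 2: at line 3 remove [hvil,cinat] add [mkdmj,dhpt,pqo] -> 8 lines: cgl dis jgnc mkdmj dhpt pqo amx eifkd
Hunk 3: at line 1 remove [dis,jgnc,mkdmj] add [djy,mrcnb,edxzq] -> 8 lines: cgl djy mrcnb edxzq dhpt pqo amx eifkd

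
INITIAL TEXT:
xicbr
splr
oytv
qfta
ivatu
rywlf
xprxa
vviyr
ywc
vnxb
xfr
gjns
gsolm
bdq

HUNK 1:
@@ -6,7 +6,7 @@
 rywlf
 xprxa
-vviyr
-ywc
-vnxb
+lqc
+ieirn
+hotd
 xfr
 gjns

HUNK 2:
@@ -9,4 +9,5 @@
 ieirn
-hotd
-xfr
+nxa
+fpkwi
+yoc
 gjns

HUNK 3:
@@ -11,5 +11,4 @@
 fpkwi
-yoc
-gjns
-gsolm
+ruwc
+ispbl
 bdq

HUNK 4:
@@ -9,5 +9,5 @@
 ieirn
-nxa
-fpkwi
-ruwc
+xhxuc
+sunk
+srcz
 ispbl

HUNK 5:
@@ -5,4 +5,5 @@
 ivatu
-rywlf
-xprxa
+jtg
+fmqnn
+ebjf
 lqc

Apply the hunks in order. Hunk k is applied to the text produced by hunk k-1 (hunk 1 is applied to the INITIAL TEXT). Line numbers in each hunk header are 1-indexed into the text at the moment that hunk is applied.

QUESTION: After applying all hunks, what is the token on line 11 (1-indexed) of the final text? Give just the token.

Answer: xhxuc

Derivation:
Hunk 1: at line 6 remove [vviyr,ywc,vnxb] add [lqc,ieirn,hotd] -> 14 lines: xicbr splr oytv qfta ivatu rywlf xprxa lqc ieirn hotd xfr gjns gsolm bdq
Hunk 2: at line 9 remove [hotd,xfr] add [nxa,fpkwi,yoc] -> 15 lines: xicbr splr oytv qfta ivatu rywlf xprxa lqc ieirn nxa fpkwi yoc gjns gsolm bdq
Hunk 3: at line 11 remove [yoc,gjns,gsolm] add [ruwc,ispbl] -> 14 lines: xicbr splr oytv qfta ivatu rywlf xprxa lqc ieirn nxa fpkwi ruwc ispbl bdq
Hunk 4: at line 9 remove [nxa,fpkwi,ruwc] add [xhxuc,sunk,srcz] -> 14 lines: xicbr splr oytv qfta ivatu rywlf xprxa lqc ieirn xhxuc sunk srcz ispbl bdq
Hunk 5: at line 5 remove [rywlf,xprxa] add [jtg,fmqnn,ebjf] -> 15 lines: xicbr splr oytv qfta ivatu jtg fmqnn ebjf lqc ieirn xhxuc sunk srcz ispbl bdq
Final line 11: xhxuc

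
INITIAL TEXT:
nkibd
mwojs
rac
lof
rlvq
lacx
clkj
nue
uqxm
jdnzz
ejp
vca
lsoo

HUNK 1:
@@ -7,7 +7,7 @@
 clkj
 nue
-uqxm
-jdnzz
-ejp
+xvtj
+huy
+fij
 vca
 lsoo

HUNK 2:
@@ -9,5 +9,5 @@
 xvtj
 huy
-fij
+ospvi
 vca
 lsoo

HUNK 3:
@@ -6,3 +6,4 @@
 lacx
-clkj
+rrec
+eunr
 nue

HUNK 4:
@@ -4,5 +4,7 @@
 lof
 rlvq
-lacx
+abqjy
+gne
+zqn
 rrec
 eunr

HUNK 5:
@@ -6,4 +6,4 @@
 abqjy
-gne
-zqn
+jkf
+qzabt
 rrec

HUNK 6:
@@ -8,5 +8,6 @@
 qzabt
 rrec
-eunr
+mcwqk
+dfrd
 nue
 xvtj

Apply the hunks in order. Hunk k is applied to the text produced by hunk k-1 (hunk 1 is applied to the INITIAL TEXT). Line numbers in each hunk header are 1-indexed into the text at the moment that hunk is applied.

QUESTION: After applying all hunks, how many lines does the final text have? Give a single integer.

Answer: 17

Derivation:
Hunk 1: at line 7 remove [uqxm,jdnzz,ejp] add [xvtj,huy,fij] -> 13 lines: nkibd mwojs rac lof rlvq lacx clkj nue xvtj huy fij vca lsoo
Hunk 2: at line 9 remove [fij] add [ospvi] -> 13 lines: nkibd mwojs rac lof rlvq lacx clkj nue xvtj huy ospvi vca lsoo
Hunk 3: at line 6 remove [clkj] add [rrec,eunr] -> 14 lines: nkibd mwojs rac lof rlvq lacx rrec eunr nue xvtj huy ospvi vca lsoo
Hunk 4: at line 4 remove [lacx] add [abqjy,gne,zqn] -> 16 lines: nkibd mwojs rac lof rlvq abqjy gne zqn rrec eunr nue xvtj huy ospvi vca lsoo
Hunk 5: at line 6 remove [gne,zqn] add [jkf,qzabt] -> 16 lines: nkibd mwojs rac lof rlvq abqjy jkf qzabt rrec eunr nue xvtj huy ospvi vca lsoo
Hunk 6: at line 8 remove [eunr] add [mcwqk,dfrd] -> 17 lines: nkibd mwojs rac lof rlvq abqjy jkf qzabt rrec mcwqk dfrd nue xvtj huy ospvi vca lsoo
Final line count: 17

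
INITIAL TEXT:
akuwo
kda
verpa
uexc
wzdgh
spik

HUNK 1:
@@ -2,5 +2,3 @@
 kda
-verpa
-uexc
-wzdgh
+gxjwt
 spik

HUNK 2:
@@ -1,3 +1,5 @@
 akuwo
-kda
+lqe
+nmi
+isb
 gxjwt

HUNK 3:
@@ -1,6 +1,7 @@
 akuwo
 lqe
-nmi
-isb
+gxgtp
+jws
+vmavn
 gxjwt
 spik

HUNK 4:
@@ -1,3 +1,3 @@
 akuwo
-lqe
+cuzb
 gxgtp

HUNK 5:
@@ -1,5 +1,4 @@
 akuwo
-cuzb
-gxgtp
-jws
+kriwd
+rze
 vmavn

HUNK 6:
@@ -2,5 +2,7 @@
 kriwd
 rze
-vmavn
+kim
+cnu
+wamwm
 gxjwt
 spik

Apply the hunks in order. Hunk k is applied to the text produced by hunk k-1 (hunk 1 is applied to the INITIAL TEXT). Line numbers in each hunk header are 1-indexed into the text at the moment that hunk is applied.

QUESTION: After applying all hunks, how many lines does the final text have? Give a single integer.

Hunk 1: at line 2 remove [verpa,uexc,wzdgh] add [gxjwt] -> 4 lines: akuwo kda gxjwt spik
Hunk 2: at line 1 remove [kda] add [lqe,nmi,isb] -> 6 lines: akuwo lqe nmi isb gxjwt spik
Hunk 3: at line 1 remove [nmi,isb] add [gxgtp,jws,vmavn] -> 7 lines: akuwo lqe gxgtp jws vmavn gxjwt spik
Hunk 4: at line 1 remove [lqe] add [cuzb] -> 7 lines: akuwo cuzb gxgtp jws vmavn gxjwt spik
Hunk 5: at line 1 remove [cuzb,gxgtp,jws] add [kriwd,rze] -> 6 lines: akuwo kriwd rze vmavn gxjwt spik
Hunk 6: at line 2 remove [vmavn] add [kim,cnu,wamwm] -> 8 lines: akuwo kriwd rze kim cnu wamwm gxjwt spik
Final line count: 8

Answer: 8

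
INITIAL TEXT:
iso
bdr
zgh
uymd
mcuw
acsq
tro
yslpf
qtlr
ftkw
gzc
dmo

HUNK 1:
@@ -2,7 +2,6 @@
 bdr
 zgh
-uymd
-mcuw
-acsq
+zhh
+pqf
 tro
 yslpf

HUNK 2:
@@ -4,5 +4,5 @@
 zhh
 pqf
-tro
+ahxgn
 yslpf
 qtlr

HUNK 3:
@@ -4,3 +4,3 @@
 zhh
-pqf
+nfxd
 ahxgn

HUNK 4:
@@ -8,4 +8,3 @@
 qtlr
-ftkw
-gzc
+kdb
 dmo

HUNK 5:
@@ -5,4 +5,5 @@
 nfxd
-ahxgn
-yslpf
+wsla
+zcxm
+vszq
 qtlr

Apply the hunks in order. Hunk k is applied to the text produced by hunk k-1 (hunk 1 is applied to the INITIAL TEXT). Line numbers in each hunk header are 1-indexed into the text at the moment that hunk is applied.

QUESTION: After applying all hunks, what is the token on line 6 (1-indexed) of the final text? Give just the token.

Answer: wsla

Derivation:
Hunk 1: at line 2 remove [uymd,mcuw,acsq] add [zhh,pqf] -> 11 lines: iso bdr zgh zhh pqf tro yslpf qtlr ftkw gzc dmo
Hunk 2: at line 4 remove [tro] add [ahxgn] -> 11 lines: iso bdr zgh zhh pqf ahxgn yslpf qtlr ftkw gzc dmo
Hunk 3: at line 4 remove [pqf] add [nfxd] -> 11 lines: iso bdr zgh zhh nfxd ahxgn yslpf qtlr ftkw gzc dmo
Hunk 4: at line 8 remove [ftkw,gzc] add [kdb] -> 10 lines: iso bdr zgh zhh nfxd ahxgn yslpf qtlr kdb dmo
Hunk 5: at line 5 remove [ahxgn,yslpf] add [wsla,zcxm,vszq] -> 11 lines: iso bdr zgh zhh nfxd wsla zcxm vszq qtlr kdb dmo
Final line 6: wsla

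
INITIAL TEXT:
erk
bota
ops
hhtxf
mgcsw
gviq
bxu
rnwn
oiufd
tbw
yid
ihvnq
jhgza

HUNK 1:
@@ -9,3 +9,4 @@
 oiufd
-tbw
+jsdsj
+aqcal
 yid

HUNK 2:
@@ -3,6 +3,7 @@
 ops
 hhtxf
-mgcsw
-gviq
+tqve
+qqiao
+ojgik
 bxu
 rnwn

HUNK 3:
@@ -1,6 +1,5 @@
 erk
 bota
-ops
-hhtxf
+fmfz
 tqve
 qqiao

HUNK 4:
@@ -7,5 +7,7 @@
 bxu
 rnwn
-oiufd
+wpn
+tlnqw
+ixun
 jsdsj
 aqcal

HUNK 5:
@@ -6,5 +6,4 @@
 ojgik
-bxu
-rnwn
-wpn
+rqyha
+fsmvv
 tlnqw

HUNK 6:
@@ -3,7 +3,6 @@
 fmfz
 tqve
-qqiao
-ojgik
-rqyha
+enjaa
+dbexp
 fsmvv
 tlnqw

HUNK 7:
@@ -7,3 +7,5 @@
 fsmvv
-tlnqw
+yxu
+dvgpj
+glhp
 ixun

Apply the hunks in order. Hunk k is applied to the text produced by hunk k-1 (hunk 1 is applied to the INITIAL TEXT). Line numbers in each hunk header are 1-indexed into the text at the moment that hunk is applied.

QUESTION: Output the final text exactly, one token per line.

Answer: erk
bota
fmfz
tqve
enjaa
dbexp
fsmvv
yxu
dvgpj
glhp
ixun
jsdsj
aqcal
yid
ihvnq
jhgza

Derivation:
Hunk 1: at line 9 remove [tbw] add [jsdsj,aqcal] -> 14 lines: erk bota ops hhtxf mgcsw gviq bxu rnwn oiufd jsdsj aqcal yid ihvnq jhgza
Hunk 2: at line 3 remove [mgcsw,gviq] add [tqve,qqiao,ojgik] -> 15 lines: erk bota ops hhtxf tqve qqiao ojgik bxu rnwn oiufd jsdsj aqcal yid ihvnq jhgza
Hunk 3: at line 1 remove [ops,hhtxf] add [fmfz] -> 14 lines: erk bota fmfz tqve qqiao ojgik bxu rnwn oiufd jsdsj aqcal yid ihvnq jhgza
Hunk 4: at line 7 remove [oiufd] add [wpn,tlnqw,ixun] -> 16 lines: erk bota fmfz tqve qqiao ojgik bxu rnwn wpn tlnqw ixun jsdsj aqcal yid ihvnq jhgza
Hunk 5: at line 6 remove [bxu,rnwn,wpn] add [rqyha,fsmvv] -> 15 lines: erk bota fmfz tqve qqiao ojgik rqyha fsmvv tlnqw ixun jsdsj aqcal yid ihvnq jhgza
Hunk 6: at line 3 remove [qqiao,ojgik,rqyha] add [enjaa,dbexp] -> 14 lines: erk bota fmfz tqve enjaa dbexp fsmvv tlnqw ixun jsdsj aqcal yid ihvnq jhgza
Hunk 7: at line 7 remove [tlnqw] add [yxu,dvgpj,glhp] -> 16 lines: erk bota fmfz tqve enjaa dbexp fsmvv yxu dvgpj glhp ixun jsdsj aqcal yid ihvnq jhgza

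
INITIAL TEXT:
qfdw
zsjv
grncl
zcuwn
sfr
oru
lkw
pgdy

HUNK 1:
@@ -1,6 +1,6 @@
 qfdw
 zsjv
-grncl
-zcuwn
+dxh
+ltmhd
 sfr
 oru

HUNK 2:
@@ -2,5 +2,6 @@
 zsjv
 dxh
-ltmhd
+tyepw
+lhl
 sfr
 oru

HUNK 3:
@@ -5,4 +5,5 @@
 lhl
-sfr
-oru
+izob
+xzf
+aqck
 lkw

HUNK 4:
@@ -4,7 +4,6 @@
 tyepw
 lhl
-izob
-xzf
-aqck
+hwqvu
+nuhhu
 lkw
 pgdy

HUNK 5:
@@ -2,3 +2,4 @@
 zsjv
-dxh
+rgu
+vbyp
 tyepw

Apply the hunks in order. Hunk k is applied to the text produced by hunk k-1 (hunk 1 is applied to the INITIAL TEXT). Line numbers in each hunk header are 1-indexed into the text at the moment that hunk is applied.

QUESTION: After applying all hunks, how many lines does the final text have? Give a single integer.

Answer: 10

Derivation:
Hunk 1: at line 1 remove [grncl,zcuwn] add [dxh,ltmhd] -> 8 lines: qfdw zsjv dxh ltmhd sfr oru lkw pgdy
Hunk 2: at line 2 remove [ltmhd] add [tyepw,lhl] -> 9 lines: qfdw zsjv dxh tyepw lhl sfr oru lkw pgdy
Hunk 3: at line 5 remove [sfr,oru] add [izob,xzf,aqck] -> 10 lines: qfdw zsjv dxh tyepw lhl izob xzf aqck lkw pgdy
Hunk 4: at line 4 remove [izob,xzf,aqck] add [hwqvu,nuhhu] -> 9 lines: qfdw zsjv dxh tyepw lhl hwqvu nuhhu lkw pgdy
Hunk 5: at line 2 remove [dxh] add [rgu,vbyp] -> 10 lines: qfdw zsjv rgu vbyp tyepw lhl hwqvu nuhhu lkw pgdy
Final line count: 10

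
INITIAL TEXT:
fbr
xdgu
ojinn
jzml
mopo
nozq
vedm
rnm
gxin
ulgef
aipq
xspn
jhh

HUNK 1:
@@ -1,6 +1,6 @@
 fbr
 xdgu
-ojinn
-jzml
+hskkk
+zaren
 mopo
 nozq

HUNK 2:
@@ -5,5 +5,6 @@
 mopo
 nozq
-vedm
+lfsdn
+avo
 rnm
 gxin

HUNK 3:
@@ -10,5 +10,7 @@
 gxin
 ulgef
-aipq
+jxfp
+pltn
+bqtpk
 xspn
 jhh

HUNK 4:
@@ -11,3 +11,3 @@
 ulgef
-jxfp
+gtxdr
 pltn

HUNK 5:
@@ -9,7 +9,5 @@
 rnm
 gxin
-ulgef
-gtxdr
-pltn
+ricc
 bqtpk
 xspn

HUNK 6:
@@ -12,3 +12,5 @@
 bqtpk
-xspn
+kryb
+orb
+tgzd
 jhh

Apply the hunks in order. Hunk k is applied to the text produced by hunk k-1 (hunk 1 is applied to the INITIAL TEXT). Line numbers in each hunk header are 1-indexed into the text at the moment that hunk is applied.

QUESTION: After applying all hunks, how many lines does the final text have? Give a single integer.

Answer: 16

Derivation:
Hunk 1: at line 1 remove [ojinn,jzml] add [hskkk,zaren] -> 13 lines: fbr xdgu hskkk zaren mopo nozq vedm rnm gxin ulgef aipq xspn jhh
Hunk 2: at line 5 remove [vedm] add [lfsdn,avo] -> 14 lines: fbr xdgu hskkk zaren mopo nozq lfsdn avo rnm gxin ulgef aipq xspn jhh
Hunk 3: at line 10 remove [aipq] add [jxfp,pltn,bqtpk] -> 16 lines: fbr xdgu hskkk zaren mopo nozq lfsdn avo rnm gxin ulgef jxfp pltn bqtpk xspn jhh
Hunk 4: at line 11 remove [jxfp] add [gtxdr] -> 16 lines: fbr xdgu hskkk zaren mopo nozq lfsdn avo rnm gxin ulgef gtxdr pltn bqtpk xspn jhh
Hunk 5: at line 9 remove [ulgef,gtxdr,pltn] add [ricc] -> 14 lines: fbr xdgu hskkk zaren mopo nozq lfsdn avo rnm gxin ricc bqtpk xspn jhh
Hunk 6: at line 12 remove [xspn] add [kryb,orb,tgzd] -> 16 lines: fbr xdgu hskkk zaren mopo nozq lfsdn avo rnm gxin ricc bqtpk kryb orb tgzd jhh
Final line count: 16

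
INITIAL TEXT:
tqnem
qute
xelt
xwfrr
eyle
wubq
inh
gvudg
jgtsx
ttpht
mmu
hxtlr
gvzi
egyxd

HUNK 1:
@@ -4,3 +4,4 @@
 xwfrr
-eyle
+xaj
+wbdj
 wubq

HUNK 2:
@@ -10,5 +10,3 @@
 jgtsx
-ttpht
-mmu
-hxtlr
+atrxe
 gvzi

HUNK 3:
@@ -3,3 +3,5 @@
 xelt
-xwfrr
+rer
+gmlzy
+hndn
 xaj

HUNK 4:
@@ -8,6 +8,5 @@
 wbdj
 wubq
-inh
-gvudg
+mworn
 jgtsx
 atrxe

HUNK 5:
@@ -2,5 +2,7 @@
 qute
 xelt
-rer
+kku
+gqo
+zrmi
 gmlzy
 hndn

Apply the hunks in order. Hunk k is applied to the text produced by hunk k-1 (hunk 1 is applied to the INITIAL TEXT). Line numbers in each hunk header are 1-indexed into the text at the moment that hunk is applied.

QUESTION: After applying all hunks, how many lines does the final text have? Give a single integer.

Answer: 16

Derivation:
Hunk 1: at line 4 remove [eyle] add [xaj,wbdj] -> 15 lines: tqnem qute xelt xwfrr xaj wbdj wubq inh gvudg jgtsx ttpht mmu hxtlr gvzi egyxd
Hunk 2: at line 10 remove [ttpht,mmu,hxtlr] add [atrxe] -> 13 lines: tqnem qute xelt xwfrr xaj wbdj wubq inh gvudg jgtsx atrxe gvzi egyxd
Hunk 3: at line 3 remove [xwfrr] add [rer,gmlzy,hndn] -> 15 lines: tqnem qute xelt rer gmlzy hndn xaj wbdj wubq inh gvudg jgtsx atrxe gvzi egyxd
Hunk 4: at line 8 remove [inh,gvudg] add [mworn] -> 14 lines: tqnem qute xelt rer gmlzy hndn xaj wbdj wubq mworn jgtsx atrxe gvzi egyxd
Hunk 5: at line 2 remove [rer] add [kku,gqo,zrmi] -> 16 lines: tqnem qute xelt kku gqo zrmi gmlzy hndn xaj wbdj wubq mworn jgtsx atrxe gvzi egyxd
Final line count: 16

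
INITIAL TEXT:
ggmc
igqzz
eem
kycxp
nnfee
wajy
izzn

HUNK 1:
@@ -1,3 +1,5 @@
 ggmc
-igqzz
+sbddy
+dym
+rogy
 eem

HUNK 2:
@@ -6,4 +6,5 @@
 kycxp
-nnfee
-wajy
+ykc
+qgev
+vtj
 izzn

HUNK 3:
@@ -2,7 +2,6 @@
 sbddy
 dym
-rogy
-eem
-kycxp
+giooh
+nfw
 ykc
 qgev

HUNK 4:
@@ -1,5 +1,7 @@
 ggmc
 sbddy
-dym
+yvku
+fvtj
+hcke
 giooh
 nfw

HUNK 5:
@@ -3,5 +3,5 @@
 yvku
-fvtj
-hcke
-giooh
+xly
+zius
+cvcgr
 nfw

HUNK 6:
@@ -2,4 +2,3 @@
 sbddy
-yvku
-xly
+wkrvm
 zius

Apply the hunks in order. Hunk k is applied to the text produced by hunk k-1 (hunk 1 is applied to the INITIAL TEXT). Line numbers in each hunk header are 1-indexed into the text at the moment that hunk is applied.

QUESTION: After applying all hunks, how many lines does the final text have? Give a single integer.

Answer: 10

Derivation:
Hunk 1: at line 1 remove [igqzz] add [sbddy,dym,rogy] -> 9 lines: ggmc sbddy dym rogy eem kycxp nnfee wajy izzn
Hunk 2: at line 6 remove [nnfee,wajy] add [ykc,qgev,vtj] -> 10 lines: ggmc sbddy dym rogy eem kycxp ykc qgev vtj izzn
Hunk 3: at line 2 remove [rogy,eem,kycxp] add [giooh,nfw] -> 9 lines: ggmc sbddy dym giooh nfw ykc qgev vtj izzn
Hunk 4: at line 1 remove [dym] add [yvku,fvtj,hcke] -> 11 lines: ggmc sbddy yvku fvtj hcke giooh nfw ykc qgev vtj izzn
Hunk 5: at line 3 remove [fvtj,hcke,giooh] add [xly,zius,cvcgr] -> 11 lines: ggmc sbddy yvku xly zius cvcgr nfw ykc qgev vtj izzn
Hunk 6: at line 2 remove [yvku,xly] add [wkrvm] -> 10 lines: ggmc sbddy wkrvm zius cvcgr nfw ykc qgev vtj izzn
Final line count: 10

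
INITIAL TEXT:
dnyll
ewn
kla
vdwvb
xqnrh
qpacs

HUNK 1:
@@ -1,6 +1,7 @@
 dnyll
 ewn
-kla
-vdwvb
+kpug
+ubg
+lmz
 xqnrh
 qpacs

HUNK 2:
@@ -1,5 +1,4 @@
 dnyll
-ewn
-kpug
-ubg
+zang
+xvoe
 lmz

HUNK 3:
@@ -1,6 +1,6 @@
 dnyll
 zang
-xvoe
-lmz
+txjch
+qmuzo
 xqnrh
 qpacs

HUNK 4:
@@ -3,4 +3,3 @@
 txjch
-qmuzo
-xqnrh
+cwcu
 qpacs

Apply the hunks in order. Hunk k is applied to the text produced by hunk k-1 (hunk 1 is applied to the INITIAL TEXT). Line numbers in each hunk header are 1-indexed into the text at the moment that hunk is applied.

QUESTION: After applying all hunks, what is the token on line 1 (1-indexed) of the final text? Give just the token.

Answer: dnyll

Derivation:
Hunk 1: at line 1 remove [kla,vdwvb] add [kpug,ubg,lmz] -> 7 lines: dnyll ewn kpug ubg lmz xqnrh qpacs
Hunk 2: at line 1 remove [ewn,kpug,ubg] add [zang,xvoe] -> 6 lines: dnyll zang xvoe lmz xqnrh qpacs
Hunk 3: at line 1 remove [xvoe,lmz] add [txjch,qmuzo] -> 6 lines: dnyll zang txjch qmuzo xqnrh qpacs
Hunk 4: at line 3 remove [qmuzo,xqnrh] add [cwcu] -> 5 lines: dnyll zang txjch cwcu qpacs
Final line 1: dnyll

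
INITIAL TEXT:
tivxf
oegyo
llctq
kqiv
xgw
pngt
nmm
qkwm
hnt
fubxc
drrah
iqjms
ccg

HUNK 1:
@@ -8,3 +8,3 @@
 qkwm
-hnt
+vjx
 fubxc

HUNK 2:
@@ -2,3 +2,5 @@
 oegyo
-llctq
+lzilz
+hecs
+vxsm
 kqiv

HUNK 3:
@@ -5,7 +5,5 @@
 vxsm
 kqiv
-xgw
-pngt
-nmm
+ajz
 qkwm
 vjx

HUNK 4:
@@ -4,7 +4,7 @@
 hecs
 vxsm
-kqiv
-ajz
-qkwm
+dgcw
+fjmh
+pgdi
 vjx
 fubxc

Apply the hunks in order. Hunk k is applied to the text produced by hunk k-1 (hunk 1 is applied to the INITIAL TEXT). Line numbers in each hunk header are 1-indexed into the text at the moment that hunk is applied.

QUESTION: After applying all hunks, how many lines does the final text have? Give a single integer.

Hunk 1: at line 8 remove [hnt] add [vjx] -> 13 lines: tivxf oegyo llctq kqiv xgw pngt nmm qkwm vjx fubxc drrah iqjms ccg
Hunk 2: at line 2 remove [llctq] add [lzilz,hecs,vxsm] -> 15 lines: tivxf oegyo lzilz hecs vxsm kqiv xgw pngt nmm qkwm vjx fubxc drrah iqjms ccg
Hunk 3: at line 5 remove [xgw,pngt,nmm] add [ajz] -> 13 lines: tivxf oegyo lzilz hecs vxsm kqiv ajz qkwm vjx fubxc drrah iqjms ccg
Hunk 4: at line 4 remove [kqiv,ajz,qkwm] add [dgcw,fjmh,pgdi] -> 13 lines: tivxf oegyo lzilz hecs vxsm dgcw fjmh pgdi vjx fubxc drrah iqjms ccg
Final line count: 13

Answer: 13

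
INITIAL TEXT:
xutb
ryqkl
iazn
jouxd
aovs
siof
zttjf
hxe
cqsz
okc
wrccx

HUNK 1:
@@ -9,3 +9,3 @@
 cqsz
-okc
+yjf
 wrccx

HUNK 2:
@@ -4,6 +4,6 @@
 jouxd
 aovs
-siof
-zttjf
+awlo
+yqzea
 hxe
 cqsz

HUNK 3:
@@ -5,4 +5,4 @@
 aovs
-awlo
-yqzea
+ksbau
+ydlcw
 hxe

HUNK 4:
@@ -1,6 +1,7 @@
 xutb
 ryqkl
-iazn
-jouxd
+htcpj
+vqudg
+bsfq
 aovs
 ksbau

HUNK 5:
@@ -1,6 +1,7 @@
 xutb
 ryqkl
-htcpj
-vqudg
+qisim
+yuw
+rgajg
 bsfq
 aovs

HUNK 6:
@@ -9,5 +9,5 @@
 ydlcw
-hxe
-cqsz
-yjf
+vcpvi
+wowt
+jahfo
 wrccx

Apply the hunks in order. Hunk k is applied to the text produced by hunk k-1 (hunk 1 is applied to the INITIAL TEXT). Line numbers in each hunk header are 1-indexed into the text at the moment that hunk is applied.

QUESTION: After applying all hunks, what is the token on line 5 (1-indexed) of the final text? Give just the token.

Hunk 1: at line 9 remove [okc] add [yjf] -> 11 lines: xutb ryqkl iazn jouxd aovs siof zttjf hxe cqsz yjf wrccx
Hunk 2: at line 4 remove [siof,zttjf] add [awlo,yqzea] -> 11 lines: xutb ryqkl iazn jouxd aovs awlo yqzea hxe cqsz yjf wrccx
Hunk 3: at line 5 remove [awlo,yqzea] add [ksbau,ydlcw] -> 11 lines: xutb ryqkl iazn jouxd aovs ksbau ydlcw hxe cqsz yjf wrccx
Hunk 4: at line 1 remove [iazn,jouxd] add [htcpj,vqudg,bsfq] -> 12 lines: xutb ryqkl htcpj vqudg bsfq aovs ksbau ydlcw hxe cqsz yjf wrccx
Hunk 5: at line 1 remove [htcpj,vqudg] add [qisim,yuw,rgajg] -> 13 lines: xutb ryqkl qisim yuw rgajg bsfq aovs ksbau ydlcw hxe cqsz yjf wrccx
Hunk 6: at line 9 remove [hxe,cqsz,yjf] add [vcpvi,wowt,jahfo] -> 13 lines: xutb ryqkl qisim yuw rgajg bsfq aovs ksbau ydlcw vcpvi wowt jahfo wrccx
Final line 5: rgajg

Answer: rgajg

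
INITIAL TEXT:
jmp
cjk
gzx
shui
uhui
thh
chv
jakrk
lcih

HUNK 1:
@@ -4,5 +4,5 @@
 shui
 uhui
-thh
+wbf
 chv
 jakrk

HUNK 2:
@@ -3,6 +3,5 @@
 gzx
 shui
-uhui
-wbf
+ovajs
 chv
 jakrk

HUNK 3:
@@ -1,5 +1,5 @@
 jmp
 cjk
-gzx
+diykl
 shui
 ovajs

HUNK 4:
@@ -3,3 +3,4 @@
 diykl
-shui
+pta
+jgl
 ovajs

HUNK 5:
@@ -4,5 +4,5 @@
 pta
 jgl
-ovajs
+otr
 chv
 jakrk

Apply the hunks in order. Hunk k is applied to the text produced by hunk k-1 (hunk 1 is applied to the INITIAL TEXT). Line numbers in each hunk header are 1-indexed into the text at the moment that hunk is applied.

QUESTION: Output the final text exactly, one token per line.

Hunk 1: at line 4 remove [thh] add [wbf] -> 9 lines: jmp cjk gzx shui uhui wbf chv jakrk lcih
Hunk 2: at line 3 remove [uhui,wbf] add [ovajs] -> 8 lines: jmp cjk gzx shui ovajs chv jakrk lcih
Hunk 3: at line 1 remove [gzx] add [diykl] -> 8 lines: jmp cjk diykl shui ovajs chv jakrk lcih
Hunk 4: at line 3 remove [shui] add [pta,jgl] -> 9 lines: jmp cjk diykl pta jgl ovajs chv jakrk lcih
Hunk 5: at line 4 remove [ovajs] add [otr] -> 9 lines: jmp cjk diykl pta jgl otr chv jakrk lcih

Answer: jmp
cjk
diykl
pta
jgl
otr
chv
jakrk
lcih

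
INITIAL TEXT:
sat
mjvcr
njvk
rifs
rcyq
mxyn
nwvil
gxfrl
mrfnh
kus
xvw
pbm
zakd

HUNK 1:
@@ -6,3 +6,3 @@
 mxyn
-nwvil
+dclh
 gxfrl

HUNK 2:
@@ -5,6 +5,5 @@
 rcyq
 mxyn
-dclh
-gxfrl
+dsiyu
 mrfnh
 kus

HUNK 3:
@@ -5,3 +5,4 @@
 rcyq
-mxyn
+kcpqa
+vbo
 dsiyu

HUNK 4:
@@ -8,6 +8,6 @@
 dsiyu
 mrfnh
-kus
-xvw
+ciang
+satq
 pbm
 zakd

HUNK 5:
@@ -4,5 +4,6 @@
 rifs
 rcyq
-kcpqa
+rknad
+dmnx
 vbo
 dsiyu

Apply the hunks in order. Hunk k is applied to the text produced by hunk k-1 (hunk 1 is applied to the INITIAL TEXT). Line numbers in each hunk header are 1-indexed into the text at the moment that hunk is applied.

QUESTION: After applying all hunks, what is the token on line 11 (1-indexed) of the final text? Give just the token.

Hunk 1: at line 6 remove [nwvil] add [dclh] -> 13 lines: sat mjvcr njvk rifs rcyq mxyn dclh gxfrl mrfnh kus xvw pbm zakd
Hunk 2: at line 5 remove [dclh,gxfrl] add [dsiyu] -> 12 lines: sat mjvcr njvk rifs rcyq mxyn dsiyu mrfnh kus xvw pbm zakd
Hunk 3: at line 5 remove [mxyn] add [kcpqa,vbo] -> 13 lines: sat mjvcr njvk rifs rcyq kcpqa vbo dsiyu mrfnh kus xvw pbm zakd
Hunk 4: at line 8 remove [kus,xvw] add [ciang,satq] -> 13 lines: sat mjvcr njvk rifs rcyq kcpqa vbo dsiyu mrfnh ciang satq pbm zakd
Hunk 5: at line 4 remove [kcpqa] add [rknad,dmnx] -> 14 lines: sat mjvcr njvk rifs rcyq rknad dmnx vbo dsiyu mrfnh ciang satq pbm zakd
Final line 11: ciang

Answer: ciang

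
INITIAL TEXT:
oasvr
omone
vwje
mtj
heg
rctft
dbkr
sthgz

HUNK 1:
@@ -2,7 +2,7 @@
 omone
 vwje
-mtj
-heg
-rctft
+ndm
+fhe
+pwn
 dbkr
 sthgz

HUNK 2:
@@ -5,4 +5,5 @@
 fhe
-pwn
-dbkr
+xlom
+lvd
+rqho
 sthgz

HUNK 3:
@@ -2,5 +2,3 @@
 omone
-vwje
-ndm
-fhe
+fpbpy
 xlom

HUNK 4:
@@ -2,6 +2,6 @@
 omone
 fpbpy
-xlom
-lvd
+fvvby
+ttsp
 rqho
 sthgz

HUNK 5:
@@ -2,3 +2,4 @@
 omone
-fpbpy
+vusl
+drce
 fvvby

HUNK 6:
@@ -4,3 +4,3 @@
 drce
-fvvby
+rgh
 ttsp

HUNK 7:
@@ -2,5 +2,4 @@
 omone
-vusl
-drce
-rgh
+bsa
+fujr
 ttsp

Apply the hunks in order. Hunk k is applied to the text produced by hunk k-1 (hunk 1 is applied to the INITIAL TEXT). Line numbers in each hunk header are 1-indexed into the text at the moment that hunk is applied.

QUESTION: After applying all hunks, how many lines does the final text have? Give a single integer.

Answer: 7

Derivation:
Hunk 1: at line 2 remove [mtj,heg,rctft] add [ndm,fhe,pwn] -> 8 lines: oasvr omone vwje ndm fhe pwn dbkr sthgz
Hunk 2: at line 5 remove [pwn,dbkr] add [xlom,lvd,rqho] -> 9 lines: oasvr omone vwje ndm fhe xlom lvd rqho sthgz
Hunk 3: at line 2 remove [vwje,ndm,fhe] add [fpbpy] -> 7 lines: oasvr omone fpbpy xlom lvd rqho sthgz
Hunk 4: at line 2 remove [xlom,lvd] add [fvvby,ttsp] -> 7 lines: oasvr omone fpbpy fvvby ttsp rqho sthgz
Hunk 5: at line 2 remove [fpbpy] add [vusl,drce] -> 8 lines: oasvr omone vusl drce fvvby ttsp rqho sthgz
Hunk 6: at line 4 remove [fvvby] add [rgh] -> 8 lines: oasvr omone vusl drce rgh ttsp rqho sthgz
Hunk 7: at line 2 remove [vusl,drce,rgh] add [bsa,fujr] -> 7 lines: oasvr omone bsa fujr ttsp rqho sthgz
Final line count: 7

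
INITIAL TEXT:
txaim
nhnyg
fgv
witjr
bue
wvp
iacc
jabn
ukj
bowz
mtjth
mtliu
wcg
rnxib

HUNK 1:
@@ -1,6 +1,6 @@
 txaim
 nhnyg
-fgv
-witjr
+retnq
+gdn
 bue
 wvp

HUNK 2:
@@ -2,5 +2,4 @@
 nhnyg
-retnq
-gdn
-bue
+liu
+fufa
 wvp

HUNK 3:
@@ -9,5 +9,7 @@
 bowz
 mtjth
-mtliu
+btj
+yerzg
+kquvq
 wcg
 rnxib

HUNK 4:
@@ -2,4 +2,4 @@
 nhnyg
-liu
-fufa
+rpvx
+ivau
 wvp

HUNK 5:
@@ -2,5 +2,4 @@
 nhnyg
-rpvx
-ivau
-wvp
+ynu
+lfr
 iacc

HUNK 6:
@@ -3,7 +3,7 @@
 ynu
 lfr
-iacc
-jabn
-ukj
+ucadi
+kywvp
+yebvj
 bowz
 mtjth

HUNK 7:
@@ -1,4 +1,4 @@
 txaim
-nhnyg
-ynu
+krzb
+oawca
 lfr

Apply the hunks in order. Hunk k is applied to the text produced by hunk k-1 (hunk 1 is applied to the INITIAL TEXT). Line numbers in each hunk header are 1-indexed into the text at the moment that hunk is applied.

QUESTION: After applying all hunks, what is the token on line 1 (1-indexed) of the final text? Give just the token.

Hunk 1: at line 1 remove [fgv,witjr] add [retnq,gdn] -> 14 lines: txaim nhnyg retnq gdn bue wvp iacc jabn ukj bowz mtjth mtliu wcg rnxib
Hunk 2: at line 2 remove [retnq,gdn,bue] add [liu,fufa] -> 13 lines: txaim nhnyg liu fufa wvp iacc jabn ukj bowz mtjth mtliu wcg rnxib
Hunk 3: at line 9 remove [mtliu] add [btj,yerzg,kquvq] -> 15 lines: txaim nhnyg liu fufa wvp iacc jabn ukj bowz mtjth btj yerzg kquvq wcg rnxib
Hunk 4: at line 2 remove [liu,fufa] add [rpvx,ivau] -> 15 lines: txaim nhnyg rpvx ivau wvp iacc jabn ukj bowz mtjth btj yerzg kquvq wcg rnxib
Hunk 5: at line 2 remove [rpvx,ivau,wvp] add [ynu,lfr] -> 14 lines: txaim nhnyg ynu lfr iacc jabn ukj bowz mtjth btj yerzg kquvq wcg rnxib
Hunk 6: at line 3 remove [iacc,jabn,ukj] add [ucadi,kywvp,yebvj] -> 14 lines: txaim nhnyg ynu lfr ucadi kywvp yebvj bowz mtjth btj yerzg kquvq wcg rnxib
Hunk 7: at line 1 remove [nhnyg,ynu] add [krzb,oawca] -> 14 lines: txaim krzb oawca lfr ucadi kywvp yebvj bowz mtjth btj yerzg kquvq wcg rnxib
Final line 1: txaim

Answer: txaim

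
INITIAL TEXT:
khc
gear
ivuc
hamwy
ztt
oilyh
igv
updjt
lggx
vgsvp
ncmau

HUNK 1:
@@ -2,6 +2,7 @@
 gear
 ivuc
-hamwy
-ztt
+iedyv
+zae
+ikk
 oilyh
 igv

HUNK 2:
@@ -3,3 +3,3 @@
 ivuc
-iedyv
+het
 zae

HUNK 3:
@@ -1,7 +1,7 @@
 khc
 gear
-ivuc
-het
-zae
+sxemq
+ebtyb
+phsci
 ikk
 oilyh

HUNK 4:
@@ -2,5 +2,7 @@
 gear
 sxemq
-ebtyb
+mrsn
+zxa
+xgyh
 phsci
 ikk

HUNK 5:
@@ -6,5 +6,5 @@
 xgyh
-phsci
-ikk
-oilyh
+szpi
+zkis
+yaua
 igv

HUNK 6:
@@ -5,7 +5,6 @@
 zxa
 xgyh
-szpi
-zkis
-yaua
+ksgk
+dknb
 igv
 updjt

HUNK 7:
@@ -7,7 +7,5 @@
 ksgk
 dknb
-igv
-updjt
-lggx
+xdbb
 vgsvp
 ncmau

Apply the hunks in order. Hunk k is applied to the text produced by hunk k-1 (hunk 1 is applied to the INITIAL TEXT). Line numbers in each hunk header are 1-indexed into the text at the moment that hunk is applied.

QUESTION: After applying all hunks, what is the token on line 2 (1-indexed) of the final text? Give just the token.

Answer: gear

Derivation:
Hunk 1: at line 2 remove [hamwy,ztt] add [iedyv,zae,ikk] -> 12 lines: khc gear ivuc iedyv zae ikk oilyh igv updjt lggx vgsvp ncmau
Hunk 2: at line 3 remove [iedyv] add [het] -> 12 lines: khc gear ivuc het zae ikk oilyh igv updjt lggx vgsvp ncmau
Hunk 3: at line 1 remove [ivuc,het,zae] add [sxemq,ebtyb,phsci] -> 12 lines: khc gear sxemq ebtyb phsci ikk oilyh igv updjt lggx vgsvp ncmau
Hunk 4: at line 2 remove [ebtyb] add [mrsn,zxa,xgyh] -> 14 lines: khc gear sxemq mrsn zxa xgyh phsci ikk oilyh igv updjt lggx vgsvp ncmau
Hunk 5: at line 6 remove [phsci,ikk,oilyh] add [szpi,zkis,yaua] -> 14 lines: khc gear sxemq mrsn zxa xgyh szpi zkis yaua igv updjt lggx vgsvp ncmau
Hunk 6: at line 5 remove [szpi,zkis,yaua] add [ksgk,dknb] -> 13 lines: khc gear sxemq mrsn zxa xgyh ksgk dknb igv updjt lggx vgsvp ncmau
Hunk 7: at line 7 remove [igv,updjt,lggx] add [xdbb] -> 11 lines: khc gear sxemq mrsn zxa xgyh ksgk dknb xdbb vgsvp ncmau
Final line 2: gear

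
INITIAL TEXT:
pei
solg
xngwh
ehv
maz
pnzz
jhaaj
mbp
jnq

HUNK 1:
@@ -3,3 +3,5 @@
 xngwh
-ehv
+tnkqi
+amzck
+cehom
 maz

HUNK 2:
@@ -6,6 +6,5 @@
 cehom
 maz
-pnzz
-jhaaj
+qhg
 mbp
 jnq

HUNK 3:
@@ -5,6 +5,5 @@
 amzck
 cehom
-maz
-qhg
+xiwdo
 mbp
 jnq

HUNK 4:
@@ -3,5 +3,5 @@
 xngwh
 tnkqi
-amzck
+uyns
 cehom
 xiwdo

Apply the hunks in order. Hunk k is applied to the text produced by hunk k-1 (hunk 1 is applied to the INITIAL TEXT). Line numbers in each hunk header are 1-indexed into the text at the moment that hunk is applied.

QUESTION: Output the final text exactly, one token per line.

Hunk 1: at line 3 remove [ehv] add [tnkqi,amzck,cehom] -> 11 lines: pei solg xngwh tnkqi amzck cehom maz pnzz jhaaj mbp jnq
Hunk 2: at line 6 remove [pnzz,jhaaj] add [qhg] -> 10 lines: pei solg xngwh tnkqi amzck cehom maz qhg mbp jnq
Hunk 3: at line 5 remove [maz,qhg] add [xiwdo] -> 9 lines: pei solg xngwh tnkqi amzck cehom xiwdo mbp jnq
Hunk 4: at line 3 remove [amzck] add [uyns] -> 9 lines: pei solg xngwh tnkqi uyns cehom xiwdo mbp jnq

Answer: pei
solg
xngwh
tnkqi
uyns
cehom
xiwdo
mbp
jnq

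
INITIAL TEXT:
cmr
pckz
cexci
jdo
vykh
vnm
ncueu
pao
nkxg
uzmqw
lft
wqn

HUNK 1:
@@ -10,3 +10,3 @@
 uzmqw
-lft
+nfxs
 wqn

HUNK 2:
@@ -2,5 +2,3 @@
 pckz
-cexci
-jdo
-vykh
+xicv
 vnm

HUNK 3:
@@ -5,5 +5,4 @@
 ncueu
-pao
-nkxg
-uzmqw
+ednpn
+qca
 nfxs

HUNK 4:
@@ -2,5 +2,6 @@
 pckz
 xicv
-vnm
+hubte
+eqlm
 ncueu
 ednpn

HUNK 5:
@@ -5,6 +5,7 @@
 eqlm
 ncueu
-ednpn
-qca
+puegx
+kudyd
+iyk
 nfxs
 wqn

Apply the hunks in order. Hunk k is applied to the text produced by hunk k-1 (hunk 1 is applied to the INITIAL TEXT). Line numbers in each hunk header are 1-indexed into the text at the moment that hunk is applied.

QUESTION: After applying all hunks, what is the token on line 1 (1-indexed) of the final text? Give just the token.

Answer: cmr

Derivation:
Hunk 1: at line 10 remove [lft] add [nfxs] -> 12 lines: cmr pckz cexci jdo vykh vnm ncueu pao nkxg uzmqw nfxs wqn
Hunk 2: at line 2 remove [cexci,jdo,vykh] add [xicv] -> 10 lines: cmr pckz xicv vnm ncueu pao nkxg uzmqw nfxs wqn
Hunk 3: at line 5 remove [pao,nkxg,uzmqw] add [ednpn,qca] -> 9 lines: cmr pckz xicv vnm ncueu ednpn qca nfxs wqn
Hunk 4: at line 2 remove [vnm] add [hubte,eqlm] -> 10 lines: cmr pckz xicv hubte eqlm ncueu ednpn qca nfxs wqn
Hunk 5: at line 5 remove [ednpn,qca] add [puegx,kudyd,iyk] -> 11 lines: cmr pckz xicv hubte eqlm ncueu puegx kudyd iyk nfxs wqn
Final line 1: cmr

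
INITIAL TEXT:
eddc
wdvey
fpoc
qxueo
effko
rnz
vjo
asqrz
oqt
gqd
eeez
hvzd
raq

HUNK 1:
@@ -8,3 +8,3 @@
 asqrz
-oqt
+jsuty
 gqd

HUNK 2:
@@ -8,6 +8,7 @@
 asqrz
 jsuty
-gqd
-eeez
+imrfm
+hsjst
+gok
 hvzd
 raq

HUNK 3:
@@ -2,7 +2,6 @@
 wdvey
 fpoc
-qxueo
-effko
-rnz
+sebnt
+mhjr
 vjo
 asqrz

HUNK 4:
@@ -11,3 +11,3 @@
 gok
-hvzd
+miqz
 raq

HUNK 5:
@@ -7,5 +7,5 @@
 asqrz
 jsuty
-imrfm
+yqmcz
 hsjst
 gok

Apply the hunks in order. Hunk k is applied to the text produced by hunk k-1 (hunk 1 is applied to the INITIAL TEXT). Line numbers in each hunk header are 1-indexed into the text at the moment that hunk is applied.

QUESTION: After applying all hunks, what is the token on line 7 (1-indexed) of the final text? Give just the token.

Answer: asqrz

Derivation:
Hunk 1: at line 8 remove [oqt] add [jsuty] -> 13 lines: eddc wdvey fpoc qxueo effko rnz vjo asqrz jsuty gqd eeez hvzd raq
Hunk 2: at line 8 remove [gqd,eeez] add [imrfm,hsjst,gok] -> 14 lines: eddc wdvey fpoc qxueo effko rnz vjo asqrz jsuty imrfm hsjst gok hvzd raq
Hunk 3: at line 2 remove [qxueo,effko,rnz] add [sebnt,mhjr] -> 13 lines: eddc wdvey fpoc sebnt mhjr vjo asqrz jsuty imrfm hsjst gok hvzd raq
Hunk 4: at line 11 remove [hvzd] add [miqz] -> 13 lines: eddc wdvey fpoc sebnt mhjr vjo asqrz jsuty imrfm hsjst gok miqz raq
Hunk 5: at line 7 remove [imrfm] add [yqmcz] -> 13 lines: eddc wdvey fpoc sebnt mhjr vjo asqrz jsuty yqmcz hsjst gok miqz raq
Final line 7: asqrz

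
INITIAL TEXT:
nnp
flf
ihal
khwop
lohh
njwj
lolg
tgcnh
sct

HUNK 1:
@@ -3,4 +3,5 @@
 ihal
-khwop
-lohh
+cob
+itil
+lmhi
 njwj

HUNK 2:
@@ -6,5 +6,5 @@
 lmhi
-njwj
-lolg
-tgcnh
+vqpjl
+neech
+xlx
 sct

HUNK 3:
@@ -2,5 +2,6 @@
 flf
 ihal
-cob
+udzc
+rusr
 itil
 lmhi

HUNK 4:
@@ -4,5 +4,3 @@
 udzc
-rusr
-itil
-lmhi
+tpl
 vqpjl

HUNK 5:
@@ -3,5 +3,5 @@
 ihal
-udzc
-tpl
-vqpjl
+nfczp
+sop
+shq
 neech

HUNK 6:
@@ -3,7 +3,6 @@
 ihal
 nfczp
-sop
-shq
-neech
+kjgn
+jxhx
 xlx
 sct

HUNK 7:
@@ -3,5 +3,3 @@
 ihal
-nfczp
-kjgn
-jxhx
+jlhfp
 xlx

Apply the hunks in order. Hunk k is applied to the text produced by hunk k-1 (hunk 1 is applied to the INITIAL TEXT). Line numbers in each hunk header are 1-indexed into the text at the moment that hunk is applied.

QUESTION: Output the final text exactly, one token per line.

Hunk 1: at line 3 remove [khwop,lohh] add [cob,itil,lmhi] -> 10 lines: nnp flf ihal cob itil lmhi njwj lolg tgcnh sct
Hunk 2: at line 6 remove [njwj,lolg,tgcnh] add [vqpjl,neech,xlx] -> 10 lines: nnp flf ihal cob itil lmhi vqpjl neech xlx sct
Hunk 3: at line 2 remove [cob] add [udzc,rusr] -> 11 lines: nnp flf ihal udzc rusr itil lmhi vqpjl neech xlx sct
Hunk 4: at line 4 remove [rusr,itil,lmhi] add [tpl] -> 9 lines: nnp flf ihal udzc tpl vqpjl neech xlx sct
Hunk 5: at line 3 remove [udzc,tpl,vqpjl] add [nfczp,sop,shq] -> 9 lines: nnp flf ihal nfczp sop shq neech xlx sct
Hunk 6: at line 3 remove [sop,shq,neech] add [kjgn,jxhx] -> 8 lines: nnp flf ihal nfczp kjgn jxhx xlx sct
Hunk 7: at line 3 remove [nfczp,kjgn,jxhx] add [jlhfp] -> 6 lines: nnp flf ihal jlhfp xlx sct

Answer: nnp
flf
ihal
jlhfp
xlx
sct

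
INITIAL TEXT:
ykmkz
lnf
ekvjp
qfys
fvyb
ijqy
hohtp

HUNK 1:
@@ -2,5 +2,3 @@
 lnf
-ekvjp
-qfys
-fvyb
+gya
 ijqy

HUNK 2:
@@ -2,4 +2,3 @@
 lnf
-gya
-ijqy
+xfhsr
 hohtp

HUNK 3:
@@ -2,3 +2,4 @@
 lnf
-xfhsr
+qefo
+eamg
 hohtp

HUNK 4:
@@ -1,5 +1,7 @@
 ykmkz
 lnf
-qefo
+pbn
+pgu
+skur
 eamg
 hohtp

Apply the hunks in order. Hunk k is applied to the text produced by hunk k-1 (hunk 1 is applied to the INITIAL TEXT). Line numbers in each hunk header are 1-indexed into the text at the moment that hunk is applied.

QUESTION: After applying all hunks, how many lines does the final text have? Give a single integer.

Hunk 1: at line 2 remove [ekvjp,qfys,fvyb] add [gya] -> 5 lines: ykmkz lnf gya ijqy hohtp
Hunk 2: at line 2 remove [gya,ijqy] add [xfhsr] -> 4 lines: ykmkz lnf xfhsr hohtp
Hunk 3: at line 2 remove [xfhsr] add [qefo,eamg] -> 5 lines: ykmkz lnf qefo eamg hohtp
Hunk 4: at line 1 remove [qefo] add [pbn,pgu,skur] -> 7 lines: ykmkz lnf pbn pgu skur eamg hohtp
Final line count: 7

Answer: 7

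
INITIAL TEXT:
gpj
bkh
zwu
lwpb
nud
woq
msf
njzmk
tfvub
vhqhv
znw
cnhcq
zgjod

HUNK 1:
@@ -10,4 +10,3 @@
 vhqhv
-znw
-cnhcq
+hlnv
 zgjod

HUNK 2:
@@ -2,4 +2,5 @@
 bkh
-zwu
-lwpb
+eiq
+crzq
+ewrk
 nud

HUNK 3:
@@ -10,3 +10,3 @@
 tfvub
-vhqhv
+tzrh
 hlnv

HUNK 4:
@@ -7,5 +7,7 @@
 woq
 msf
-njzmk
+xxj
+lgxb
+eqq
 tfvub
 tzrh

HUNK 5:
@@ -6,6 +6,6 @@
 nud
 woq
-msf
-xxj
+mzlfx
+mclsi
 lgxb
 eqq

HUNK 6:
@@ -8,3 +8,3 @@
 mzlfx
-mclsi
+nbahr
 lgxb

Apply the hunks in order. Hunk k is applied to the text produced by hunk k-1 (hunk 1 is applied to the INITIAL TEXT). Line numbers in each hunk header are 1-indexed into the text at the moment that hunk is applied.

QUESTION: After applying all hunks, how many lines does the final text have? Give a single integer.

Hunk 1: at line 10 remove [znw,cnhcq] add [hlnv] -> 12 lines: gpj bkh zwu lwpb nud woq msf njzmk tfvub vhqhv hlnv zgjod
Hunk 2: at line 2 remove [zwu,lwpb] add [eiq,crzq,ewrk] -> 13 lines: gpj bkh eiq crzq ewrk nud woq msf njzmk tfvub vhqhv hlnv zgjod
Hunk 3: at line 10 remove [vhqhv] add [tzrh] -> 13 lines: gpj bkh eiq crzq ewrk nud woq msf njzmk tfvub tzrh hlnv zgjod
Hunk 4: at line 7 remove [njzmk] add [xxj,lgxb,eqq] -> 15 lines: gpj bkh eiq crzq ewrk nud woq msf xxj lgxb eqq tfvub tzrh hlnv zgjod
Hunk 5: at line 6 remove [msf,xxj] add [mzlfx,mclsi] -> 15 lines: gpj bkh eiq crzq ewrk nud woq mzlfx mclsi lgxb eqq tfvub tzrh hlnv zgjod
Hunk 6: at line 8 remove [mclsi] add [nbahr] -> 15 lines: gpj bkh eiq crzq ewrk nud woq mzlfx nbahr lgxb eqq tfvub tzrh hlnv zgjod
Final line count: 15

Answer: 15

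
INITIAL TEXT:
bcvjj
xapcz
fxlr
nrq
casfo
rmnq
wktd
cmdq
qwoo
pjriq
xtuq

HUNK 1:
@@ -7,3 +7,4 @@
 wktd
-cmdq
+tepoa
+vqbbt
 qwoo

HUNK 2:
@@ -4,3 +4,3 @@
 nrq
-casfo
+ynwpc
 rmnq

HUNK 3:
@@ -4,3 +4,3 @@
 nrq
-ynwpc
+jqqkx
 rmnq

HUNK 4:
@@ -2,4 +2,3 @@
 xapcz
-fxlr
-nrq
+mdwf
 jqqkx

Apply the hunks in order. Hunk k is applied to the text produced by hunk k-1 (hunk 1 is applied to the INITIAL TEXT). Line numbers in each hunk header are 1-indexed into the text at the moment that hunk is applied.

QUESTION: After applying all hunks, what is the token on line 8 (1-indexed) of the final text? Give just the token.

Answer: vqbbt

Derivation:
Hunk 1: at line 7 remove [cmdq] add [tepoa,vqbbt] -> 12 lines: bcvjj xapcz fxlr nrq casfo rmnq wktd tepoa vqbbt qwoo pjriq xtuq
Hunk 2: at line 4 remove [casfo] add [ynwpc] -> 12 lines: bcvjj xapcz fxlr nrq ynwpc rmnq wktd tepoa vqbbt qwoo pjriq xtuq
Hunk 3: at line 4 remove [ynwpc] add [jqqkx] -> 12 lines: bcvjj xapcz fxlr nrq jqqkx rmnq wktd tepoa vqbbt qwoo pjriq xtuq
Hunk 4: at line 2 remove [fxlr,nrq] add [mdwf] -> 11 lines: bcvjj xapcz mdwf jqqkx rmnq wktd tepoa vqbbt qwoo pjriq xtuq
Final line 8: vqbbt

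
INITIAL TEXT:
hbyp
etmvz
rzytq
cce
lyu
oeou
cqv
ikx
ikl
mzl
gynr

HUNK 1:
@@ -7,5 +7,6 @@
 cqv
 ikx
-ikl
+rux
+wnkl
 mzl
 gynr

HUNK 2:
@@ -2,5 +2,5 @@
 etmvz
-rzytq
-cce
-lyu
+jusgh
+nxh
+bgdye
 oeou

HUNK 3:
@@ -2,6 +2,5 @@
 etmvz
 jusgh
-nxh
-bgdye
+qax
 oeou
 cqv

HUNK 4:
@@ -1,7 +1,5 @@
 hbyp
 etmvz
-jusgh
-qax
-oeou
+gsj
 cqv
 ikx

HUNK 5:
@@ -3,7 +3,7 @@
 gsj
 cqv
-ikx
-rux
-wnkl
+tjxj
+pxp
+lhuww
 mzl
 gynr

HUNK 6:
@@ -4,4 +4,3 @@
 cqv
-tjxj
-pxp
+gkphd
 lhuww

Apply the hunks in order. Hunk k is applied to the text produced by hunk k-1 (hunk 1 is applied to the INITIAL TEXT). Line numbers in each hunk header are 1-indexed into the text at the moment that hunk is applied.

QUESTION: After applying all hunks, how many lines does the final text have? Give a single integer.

Answer: 8

Derivation:
Hunk 1: at line 7 remove [ikl] add [rux,wnkl] -> 12 lines: hbyp etmvz rzytq cce lyu oeou cqv ikx rux wnkl mzl gynr
Hunk 2: at line 2 remove [rzytq,cce,lyu] add [jusgh,nxh,bgdye] -> 12 lines: hbyp etmvz jusgh nxh bgdye oeou cqv ikx rux wnkl mzl gynr
Hunk 3: at line 2 remove [nxh,bgdye] add [qax] -> 11 lines: hbyp etmvz jusgh qax oeou cqv ikx rux wnkl mzl gynr
Hunk 4: at line 1 remove [jusgh,qax,oeou] add [gsj] -> 9 lines: hbyp etmvz gsj cqv ikx rux wnkl mzl gynr
Hunk 5: at line 3 remove [ikx,rux,wnkl] add [tjxj,pxp,lhuww] -> 9 lines: hbyp etmvz gsj cqv tjxj pxp lhuww mzl gynr
Hunk 6: at line 4 remove [tjxj,pxp] add [gkphd] -> 8 lines: hbyp etmvz gsj cqv gkphd lhuww mzl gynr
Final line count: 8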